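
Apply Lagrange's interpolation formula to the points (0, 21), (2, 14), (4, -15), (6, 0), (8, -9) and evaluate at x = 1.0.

Lagrange interpolation formula:
P(x) = Σ yᵢ × Lᵢ(x)
where Lᵢ(x) = Π_{j≠i} (x - xⱼ)/(xᵢ - xⱼ)

L_0(1.0) = (1.0 - 2)/(0 - 2) × (1.0 - 4)/(0 - 4) × (1.0 - 6)/(0 - 6) × (1.0 - 8)/(0 - 8) = 0.273438
L_1(1.0) = (1.0 - 0)/(2 - 0) × (1.0 - 4)/(2 - 4) × (1.0 - 6)/(2 - 6) × (1.0 - 8)/(2 - 8) = 1.093750
L_2(1.0) = (1.0 - 0)/(4 - 0) × (1.0 - 2)/(4 - 2) × (1.0 - 6)/(4 - 6) × (1.0 - 8)/(4 - 8) = -0.546875
L_3(1.0) = (1.0 - 0)/(6 - 0) × (1.0 - 2)/(6 - 2) × (1.0 - 4)/(6 - 4) × (1.0 - 8)/(6 - 8) = 0.218750
L_4(1.0) = (1.0 - 0)/(8 - 0) × (1.0 - 2)/(8 - 2) × (1.0 - 4)/(8 - 4) × (1.0 - 6)/(8 - 6) = -0.039062

P(1.0) = 21×L_0(1.0) + 14×L_1(1.0) + (-15)×L_2(1.0) + 0×L_3(1.0) + (-9)×L_4(1.0)
P(1.0) = 29.609375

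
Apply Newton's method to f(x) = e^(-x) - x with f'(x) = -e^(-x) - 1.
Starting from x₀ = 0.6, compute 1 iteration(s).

f(x) = e^(-x) - x
f'(x) = -e^(-x) - 1
x₀ = 0.6

Newton-Raphson formula: x_{n+1} = x_n - f(x_n)/f'(x_n)

Iteration 1:
  f(0.600000) = -0.051188
  f'(0.600000) = -1.548812
  x_1 = 0.600000 - (-0.051188)/(-1.548812) = 0.566950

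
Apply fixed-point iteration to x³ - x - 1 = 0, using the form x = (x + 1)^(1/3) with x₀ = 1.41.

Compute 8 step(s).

Equation: x³ - x - 1 = 0
Fixed-point form: x = (x + 1)^(1/3)
x₀ = 1.41

x_1 = g(1.410000) = 1.340723
x_2 = g(1.340723) = 1.327751
x_3 = g(1.327751) = 1.325294
x_4 = g(1.325294) = 1.324827
x_5 = g(1.324827) = 1.324739
x_6 = g(1.324739) = 1.324722
x_7 = g(1.324722) = 1.324719
x_8 = g(1.324719) = 1.324718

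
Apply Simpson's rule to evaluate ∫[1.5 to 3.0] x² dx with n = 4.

f(x) = x²
a = 1.5, b = 3.0, n = 4
h = (b - a)/n = 0.375000

Simpson's rule: (h/3)[f(x₀) + 4f(x₁) + 2f(x₂) + ... + f(xₙ)]

x_0 = 1.5000, f(x_0) = 2.250000, coefficient = 1
x_1 = 1.8750, f(x_1) = 3.515625, coefficient = 4
x_2 = 2.2500, f(x_2) = 5.062500, coefficient = 2
x_3 = 2.6250, f(x_3) = 6.890625, coefficient = 4
x_4 = 3.0000, f(x_4) = 9.000000, coefficient = 1

I ≈ (0.375000/3) × 63.000000 = 7.875000
Exact value: 7.875000
Error: 0.000000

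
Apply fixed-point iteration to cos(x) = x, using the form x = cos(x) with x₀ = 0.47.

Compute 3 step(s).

Equation: cos(x) = x
Fixed-point form: x = cos(x)
x₀ = 0.47

x_1 = g(0.470000) = 0.891568
x_2 = g(0.891568) = 0.628193
x_3 = g(0.628193) = 0.809091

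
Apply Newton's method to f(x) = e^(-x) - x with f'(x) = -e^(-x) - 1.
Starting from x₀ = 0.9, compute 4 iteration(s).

f(x) = e^(-x) - x
f'(x) = -e^(-x) - 1
x₀ = 0.9

Newton-Raphson formula: x_{n+1} = x_n - f(x_n)/f'(x_n)

Iteration 1:
  f(0.900000) = -0.493430
  f'(0.900000) = -1.406570
  x_1 = 0.900000 - (-0.493430)/(-1.406570) = 0.549196
Iteration 2:
  f(0.549196) = 0.028218
  f'(0.549196) = -1.577414
  x_2 = 0.549196 - 0.028218/(-1.577414) = 0.567085
Iteration 3:
  f(0.567085) = 0.000092
  f'(0.567085) = -1.567177
  x_3 = 0.567085 - 0.000092/(-1.567177) = 0.567143
Iteration 4:
  f(0.567143) = 0.000000
  f'(0.567143) = -1.567143
  x_4 = 0.567143 - 0.000000/(-1.567143) = 0.567143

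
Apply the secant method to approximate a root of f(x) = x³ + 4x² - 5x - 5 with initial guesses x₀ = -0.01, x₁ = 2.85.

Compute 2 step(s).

f(x) = x³ + 4x² - 5x - 5
x₀ = -0.01, x₁ = 2.85

Secant formula: x_{n+1} = x_n - f(x_n)(x_n - x_{n-1})/(f(x_n) - f(x_{n-1}))

Iteration 1:
  f(-0.010000) = -4.949601
  f(2.850000) = 36.389125
  x_2 = 2.850000 - 36.389125×(2.850000 - (-0.010000))/(36.389125 - (-4.949601))
       = 0.332436
Iteration 2:
  f(2.850000) = 36.389125
  f(0.332436) = -6.183386
  x_3 = 0.332436 - (-6.183386)×(0.332436 - 2.850000)/(-6.183386 - 36.389125)
       = 0.698096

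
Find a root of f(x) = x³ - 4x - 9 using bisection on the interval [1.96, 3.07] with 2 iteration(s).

f(x) = x³ - 4x - 9
Initial interval: [1.96, 3.07]

Iteration 1:
  c_1 = (1.960000 + 3.070000)/2 = 2.515000
  f(c_1) = f(2.515000) = -3.152059
  f(a) × f(c) ≥ 0, new interval: [2.515000, 3.070000]
Iteration 2:
  c_2 = (2.515000 + 3.070000)/2 = 2.792500
  f(c_2) = f(2.792500) = 1.606072
  f(a) × f(c) < 0, new interval: [2.515000, 2.792500]

After 2 iteration(s), the approximation is c_2 = 2.792500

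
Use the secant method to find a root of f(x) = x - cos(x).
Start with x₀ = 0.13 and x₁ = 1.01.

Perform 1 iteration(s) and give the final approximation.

f(x) = x - cos(x)
x₀ = 0.13, x₁ = 1.01

Secant formula: x_{n+1} = x_n - f(x_n)(x_n - x_{n-1})/(f(x_n) - f(x_{n-1}))

Iteration 1:
  f(0.130000) = -0.861562
  f(1.010000) = 0.478139
  x_2 = 1.010000 - 0.478139×(1.010000 - 0.130000)/(0.478139 - (-0.861562))
       = 0.695928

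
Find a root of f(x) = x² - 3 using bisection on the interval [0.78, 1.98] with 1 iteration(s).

f(x) = x² - 3
Initial interval: [0.78, 1.98]

Iteration 1:
  c_1 = (0.780000 + 1.980000)/2 = 1.380000
  f(c_1) = f(1.380000) = -1.095600
  f(a) × f(c) ≥ 0, new interval: [1.380000, 1.980000]

After 1 iteration(s), the approximation is c_1 = 1.380000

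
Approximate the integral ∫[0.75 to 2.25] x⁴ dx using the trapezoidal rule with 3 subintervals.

f(x) = x⁴
a = 0.75, b = 2.25, n = 3
h = (b - a)/n = 0.500000

Trapezoidal rule: (h/2)[f(x₀) + 2f(x₁) + 2f(x₂) + ... + f(xₙ)]

x_0 = 0.7500, f(x_0) = 0.316406, coefficient = 1
x_1 = 1.2500, f(x_1) = 2.441406, coefficient = 2
x_2 = 1.7500, f(x_2) = 9.378906, coefficient = 2
x_3 = 2.2500, f(x_3) = 25.628906, coefficient = 1

I ≈ (0.500000/2) × 49.585938 = 12.396484
Exact value: 11.485547
Error: 0.910938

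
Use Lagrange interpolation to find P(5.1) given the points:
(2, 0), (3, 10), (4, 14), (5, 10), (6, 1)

Lagrange interpolation formula:
P(x) = Σ yᵢ × Lᵢ(x)
where Lᵢ(x) = Π_{j≠i} (x - xⱼ)/(xᵢ - xⱼ)

L_0(5.1) = (5.1 - 3)/(2 - 3) × (5.1 - 4)/(2 - 4) × (5.1 - 5)/(2 - 5) × (5.1 - 6)/(2 - 6) = -0.008662
L_1(5.1) = (5.1 - 2)/(3 - 2) × (5.1 - 4)/(3 - 4) × (5.1 - 5)/(3 - 5) × (5.1 - 6)/(3 - 6) = 0.051150
L_2(5.1) = (5.1 - 2)/(4 - 2) × (5.1 - 3)/(4 - 3) × (5.1 - 5)/(4 - 5) × (5.1 - 6)/(4 - 6) = -0.146475
L_3(5.1) = (5.1 - 2)/(5 - 2) × (5.1 - 3)/(5 - 3) × (5.1 - 4)/(5 - 4) × (5.1 - 6)/(5 - 6) = 1.074150
L_4(5.1) = (5.1 - 2)/(6 - 2) × (5.1 - 3)/(6 - 3) × (5.1 - 4)/(6 - 4) × (5.1 - 5)/(6 - 5) = 0.029837

P(5.1) = 0×L_0(5.1) + 10×L_1(5.1) + 14×L_2(5.1) + 10×L_3(5.1) + 1×L_4(5.1)
P(5.1) = 9.232188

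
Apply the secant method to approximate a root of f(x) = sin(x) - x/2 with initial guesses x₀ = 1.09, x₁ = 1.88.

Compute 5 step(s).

f(x) = sin(x) - x/2
x₀ = 1.09, x₁ = 1.88

Secant formula: x_{n+1} = x_n - f(x_n)(x_n - x_{n-1})/(f(x_n) - f(x_{n-1}))

Iteration 1:
  f(1.090000) = 0.341627
  f(1.880000) = 0.012576
  x_2 = 1.880000 - 0.012576×(1.880000 - 1.090000)/(0.012576 - 0.341627)
       = 1.910194
Iteration 2:
  f(1.880000) = 0.012576
  f(1.910194) = -0.012141
  x_3 = 1.910194 - (-0.012141)×(1.910194 - 1.880000)/(-0.012141 - 0.012576)
       = 1.895362
Iteration 3:
  f(1.910194) = -0.012141
  f(1.895362) = 0.000108
  x_4 = 1.895362 - 0.000108×(1.895362 - 1.910194)/(0.000108 - (-0.012141))
       = 1.895493
Iteration 4:
  f(1.895362) = 0.000108
  f(1.895493) = 0.000001
  x_5 = 1.895493 - 0.000001×(1.895493 - 1.895362)/(0.000001 - 0.000108)
       = 1.895494
Iteration 5:
  f(1.895493) = 0.000001
  f(1.895494) = 0.000000
  x_6 = 1.895494 - 0.000000×(1.895494 - 1.895493)/(0.000000 - 0.000001)
       = 1.895494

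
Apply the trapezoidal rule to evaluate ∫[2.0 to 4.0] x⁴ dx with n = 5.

f(x) = x⁴
a = 2.0, b = 4.0, n = 5
h = (b - a)/n = 0.400000

Trapezoidal rule: (h/2)[f(x₀) + 2f(x₁) + 2f(x₂) + ... + f(xₙ)]

x_0 = 2.0000, f(x_0) = 16.000000, coefficient = 1
x_1 = 2.4000, f(x_1) = 33.177600, coefficient = 2
x_2 = 2.8000, f(x_2) = 61.465600, coefficient = 2
x_3 = 3.2000, f(x_3) = 104.857600, coefficient = 2
x_4 = 3.6000, f(x_4) = 167.961600, coefficient = 2
x_5 = 4.0000, f(x_5) = 256.000000, coefficient = 1

I ≈ (0.400000/2) × 1006.924800 = 201.384960
Exact value: 198.400000
Error: 2.984960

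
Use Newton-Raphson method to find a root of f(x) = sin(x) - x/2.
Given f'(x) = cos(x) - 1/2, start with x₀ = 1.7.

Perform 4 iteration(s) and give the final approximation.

f(x) = sin(x) - x/2
f'(x) = cos(x) - 1/2
x₀ = 1.7

Newton-Raphson formula: x_{n+1} = x_n - f(x_n)/f'(x_n)

Iteration 1:
  f(1.700000) = 0.141665
  f'(1.700000) = -0.628844
  x_1 = 1.700000 - 0.141665/(-0.628844) = 1.925278
Iteration 2:
  f(1.925278) = -0.024812
  f'(1.925278) = -0.847104
  x_2 = 1.925278 - (-0.024812)/(-0.847104) = 1.895987
Iteration 3:
  f(1.895987) = -0.000404
  f'(1.895987) = -0.819490
  x_3 = 1.895987 - (-0.000404)/(-0.819490) = 1.895494
Iteration 4:
  f(1.895494) = 0.000000
  f'(1.895494) = -0.819023
  x_4 = 1.895494 - 0.000000/(-0.819023) = 1.895494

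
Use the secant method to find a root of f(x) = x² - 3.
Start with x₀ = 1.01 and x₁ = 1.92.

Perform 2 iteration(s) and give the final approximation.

f(x) = x² - 3
x₀ = 1.01, x₁ = 1.92

Secant formula: x_{n+1} = x_n - f(x_n)(x_n - x_{n-1})/(f(x_n) - f(x_{n-1}))

Iteration 1:
  f(1.010000) = -1.979900
  f(1.920000) = 0.686400
  x_2 = 1.920000 - 0.686400×(1.920000 - 1.010000)/(0.686400 - (-1.979900))
       = 1.685734
Iteration 2:
  f(1.920000) = 0.686400
  f(1.685734) = -0.158302
  x_3 = 1.685734 - (-0.158302)×(1.685734 - 1.920000)/(-0.158302 - 0.686400)
       = 1.729637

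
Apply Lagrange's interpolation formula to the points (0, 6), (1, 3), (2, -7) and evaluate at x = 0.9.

Lagrange interpolation formula:
P(x) = Σ yᵢ × Lᵢ(x)
where Lᵢ(x) = Π_{j≠i} (x - xⱼ)/(xᵢ - xⱼ)

L_0(0.9) = (0.9 - 1)/(0 - 1) × (0.9 - 2)/(0 - 2) = 0.055000
L_1(0.9) = (0.9 - 0)/(1 - 0) × (0.9 - 2)/(1 - 2) = 0.990000
L_2(0.9) = (0.9 - 0)/(2 - 0) × (0.9 - 1)/(2 - 1) = -0.045000

P(0.9) = 6×L_0(0.9) + 3×L_1(0.9) + (-7)×L_2(0.9)
P(0.9) = 3.615000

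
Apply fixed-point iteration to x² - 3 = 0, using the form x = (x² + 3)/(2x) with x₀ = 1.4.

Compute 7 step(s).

Equation: x² - 3 = 0
Fixed-point form: x = (x² + 3)/(2x)
x₀ = 1.4

x_1 = g(1.400000) = 1.771429
x_2 = g(1.771429) = 1.732488
x_3 = g(1.732488) = 1.732051
x_4 = g(1.732051) = 1.732051
x_5 = g(1.732051) = 1.732051
x_6 = g(1.732051) = 1.732051
x_7 = g(1.732051) = 1.732051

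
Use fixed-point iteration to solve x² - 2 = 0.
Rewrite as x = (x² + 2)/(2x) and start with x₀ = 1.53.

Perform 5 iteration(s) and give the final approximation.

Equation: x² - 2 = 0
Fixed-point form: x = (x² + 2)/(2x)
x₀ = 1.53

x_1 = g(1.530000) = 1.418595
x_2 = g(1.418595) = 1.414220
x_3 = g(1.414220) = 1.414214
x_4 = g(1.414214) = 1.414214
x_5 = g(1.414214) = 1.414214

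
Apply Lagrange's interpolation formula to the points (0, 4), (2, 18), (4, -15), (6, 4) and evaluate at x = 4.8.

Lagrange interpolation formula:
P(x) = Σ yᵢ × Lᵢ(x)
where Lᵢ(x) = Π_{j≠i} (x - xⱼ)/(xᵢ - xⱼ)

L_0(4.8) = (4.8 - 2)/(0 - 2) × (4.8 - 4)/(0 - 4) × (4.8 - 6)/(0 - 6) = 0.056000
L_1(4.8) = (4.8 - 0)/(2 - 0) × (4.8 - 4)/(2 - 4) × (4.8 - 6)/(2 - 6) = -0.288000
L_2(4.8) = (4.8 - 0)/(4 - 0) × (4.8 - 2)/(4 - 2) × (4.8 - 6)/(4 - 6) = 1.008000
L_3(4.8) = (4.8 - 0)/(6 - 0) × (4.8 - 2)/(6 - 2) × (4.8 - 4)/(6 - 4) = 0.224000

P(4.8) = 4×L_0(4.8) + 18×L_1(4.8) + (-15)×L_2(4.8) + 4×L_3(4.8)
P(4.8) = -19.184000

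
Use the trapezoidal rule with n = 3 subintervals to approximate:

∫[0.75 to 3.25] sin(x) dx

f(x) = sin(x)
a = 0.75, b = 3.25, n = 3
h = (b - a)/n = 0.833333

Trapezoidal rule: (h/2)[f(x₀) + 2f(x₁) + 2f(x₂) + ... + f(xₙ)]

x_0 = 0.7500, f(x_0) = 0.681639, coefficient = 1
x_1 = 1.5833, f(x_1) = 0.999921, coefficient = 2
x_2 = 2.4167, f(x_2) = 0.663080, coefficient = 2
x_3 = 3.2500, f(x_3) = -0.108195, coefficient = 1

I ≈ (0.833333/2) × 3.899447 = 1.624769
Exact value: 1.725819
Error: 0.101049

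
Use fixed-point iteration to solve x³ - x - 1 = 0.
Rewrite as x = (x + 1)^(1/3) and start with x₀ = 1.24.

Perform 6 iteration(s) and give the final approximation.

Equation: x³ - x - 1 = 0
Fixed-point form: x = (x + 1)^(1/3)
x₀ = 1.24

x_1 = g(1.240000) = 1.308427
x_2 = g(1.308427) = 1.321616
x_3 = g(1.321616) = 1.324129
x_4 = g(1.324129) = 1.324606
x_5 = g(1.324606) = 1.324697
x_6 = g(1.324697) = 1.324714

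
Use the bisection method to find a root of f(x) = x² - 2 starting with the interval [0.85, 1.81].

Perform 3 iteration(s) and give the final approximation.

f(x) = x² - 2
Initial interval: [0.85, 1.81]

Iteration 1:
  c_1 = (0.850000 + 1.810000)/2 = 1.330000
  f(c_1) = f(1.330000) = -0.231100
  f(a) × f(c) ≥ 0, new interval: [1.330000, 1.810000]
Iteration 2:
  c_2 = (1.330000 + 1.810000)/2 = 1.570000
  f(c_2) = f(1.570000) = 0.464900
  f(a) × f(c) < 0, new interval: [1.330000, 1.570000]
Iteration 3:
  c_3 = (1.330000 + 1.570000)/2 = 1.450000
  f(c_3) = f(1.450000) = 0.102500
  f(a) × f(c) < 0, new interval: [1.330000, 1.450000]

After 3 iteration(s), the approximation is c_3 = 1.450000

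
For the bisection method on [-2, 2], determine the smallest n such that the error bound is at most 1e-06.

We need (b-a)/2^n ≤ 1e-06
(2 - (-2))/2^n ≤ 1e-06
4/2^n ≤ 1e-06
2^n ≥ 4000000
n ≥ log₂(4000000) = 21.93
n ≥ 22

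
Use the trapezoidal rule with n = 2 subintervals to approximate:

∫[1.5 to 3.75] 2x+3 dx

f(x) = 2x+3
a = 1.5, b = 3.75, n = 2
h = (b - a)/n = 1.125000

Trapezoidal rule: (h/2)[f(x₀) + 2f(x₁) + 2f(x₂) + ... + f(xₙ)]

x_0 = 1.5000, f(x_0) = 6.000000, coefficient = 1
x_1 = 2.6250, f(x_1) = 8.250000, coefficient = 2
x_2 = 3.7500, f(x_2) = 10.500000, coefficient = 1

I ≈ (1.125000/2) × 33.000000 = 18.562500
Exact value: 18.562500
Error: 0.000000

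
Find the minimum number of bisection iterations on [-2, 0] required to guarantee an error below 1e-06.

We need (b-a)/2^n ≤ 1e-06
(0 - (-2))/2^n ≤ 1e-06
2/2^n ≤ 1e-06
2^n ≥ 2000000
n ≥ log₂(2000000) = 20.93
n ≥ 21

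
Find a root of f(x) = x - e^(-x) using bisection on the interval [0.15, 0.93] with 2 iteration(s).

f(x) = x - e^(-x)
Initial interval: [0.15, 0.93]

Iteration 1:
  c_1 = (0.150000 + 0.930000)/2 = 0.540000
  f(c_1) = f(0.540000) = -0.042748
  f(a) × f(c) ≥ 0, new interval: [0.540000, 0.930000]
Iteration 2:
  c_2 = (0.540000 + 0.930000)/2 = 0.735000
  f(c_2) = f(0.735000) = 0.255495
  f(a) × f(c) < 0, new interval: [0.540000, 0.735000]

After 2 iteration(s), the approximation is c_2 = 0.735000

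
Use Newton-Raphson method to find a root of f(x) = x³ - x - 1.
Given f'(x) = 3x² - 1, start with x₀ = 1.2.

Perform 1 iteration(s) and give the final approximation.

f(x) = x³ - x - 1
f'(x) = 3x² - 1
x₀ = 1.2

Newton-Raphson formula: x_{n+1} = x_n - f(x_n)/f'(x_n)

Iteration 1:
  f(1.200000) = -0.472000
  f'(1.200000) = 3.320000
  x_1 = 1.200000 - (-0.472000)/3.320000 = 1.342169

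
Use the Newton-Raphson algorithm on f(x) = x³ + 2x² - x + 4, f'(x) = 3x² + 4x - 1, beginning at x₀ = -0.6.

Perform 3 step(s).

f(x) = x³ + 2x² - x + 4
f'(x) = 3x² + 4x - 1
x₀ = -0.6

Newton-Raphson formula: x_{n+1} = x_n - f(x_n)/f'(x_n)

Iteration 1:
  f(-0.600000) = 5.104000
  f'(-0.600000) = -2.320000
  x_1 = -0.600000 - 5.104000/(-2.320000) = 1.600000
Iteration 2:
  f(1.600000) = 11.616000
  f'(1.600000) = 13.080000
  x_2 = 1.600000 - 11.616000/13.080000 = 0.711927
Iteration 3:
  f(0.711927) = 4.662585
  f'(0.711927) = 3.368225
  x_3 = 0.711927 - 4.662585/3.368225 = -0.672359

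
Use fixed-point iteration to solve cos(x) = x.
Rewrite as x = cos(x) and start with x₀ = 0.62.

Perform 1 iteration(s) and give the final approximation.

Equation: cos(x) = x
Fixed-point form: x = cos(x)
x₀ = 0.62

x_1 = g(0.620000) = 0.813878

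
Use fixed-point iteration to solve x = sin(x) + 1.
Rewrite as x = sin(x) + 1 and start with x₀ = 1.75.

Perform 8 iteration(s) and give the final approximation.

Equation: x = sin(x) + 1
Fixed-point form: x = sin(x) + 1
x₀ = 1.75

x_1 = g(1.750000) = 1.983986
x_2 = g(1.983986) = 1.915845
x_3 = g(1.915845) = 1.941059
x_4 = g(1.941059) = 1.932232
x_5 = g(1.932232) = 1.935390
x_6 = g(1.935390) = 1.934269
x_7 = g(1.934269) = 1.934668
x_8 = g(1.934668) = 1.934526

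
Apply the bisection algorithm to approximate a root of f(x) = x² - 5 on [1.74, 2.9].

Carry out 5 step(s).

f(x) = x² - 5
Initial interval: [1.74, 2.9]

Iteration 1:
  c_1 = (1.740000 + 2.900000)/2 = 2.320000
  f(c_1) = f(2.320000) = 0.382400
  f(a) × f(c) < 0, new interval: [1.740000, 2.320000]
Iteration 2:
  c_2 = (1.740000 + 2.320000)/2 = 2.030000
  f(c_2) = f(2.030000) = -0.879100
  f(a) × f(c) ≥ 0, new interval: [2.030000, 2.320000]
Iteration 3:
  c_3 = (2.030000 + 2.320000)/2 = 2.175000
  f(c_3) = f(2.175000) = -0.269375
  f(a) × f(c) ≥ 0, new interval: [2.175000, 2.320000]
Iteration 4:
  c_4 = (2.175000 + 2.320000)/2 = 2.247500
  f(c_4) = f(2.247500) = 0.051256
  f(a) × f(c) < 0, new interval: [2.175000, 2.247500]
Iteration 5:
  c_5 = (2.175000 + 2.247500)/2 = 2.211250
  f(c_5) = f(2.211250) = -0.110373
  f(a) × f(c) ≥ 0, new interval: [2.211250, 2.247500]

After 5 iteration(s), the approximation is c_5 = 2.211250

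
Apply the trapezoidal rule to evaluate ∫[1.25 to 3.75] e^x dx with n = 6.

f(x) = e^x
a = 1.25, b = 3.75, n = 6
h = (b - a)/n = 0.416667

Trapezoidal rule: (h/2)[f(x₀) + 2f(x₁) + 2f(x₂) + ... + f(xₙ)]

x_0 = 1.2500, f(x_0) = 3.490343, coefficient = 1
x_1 = 1.6667, f(x_1) = 5.294490, coefficient = 2
x_2 = 2.0833, f(x_2) = 8.031195, coefficient = 2
x_3 = 2.5000, f(x_3) = 12.182494, coefficient = 2
x_4 = 2.9167, f(x_4) = 18.479586, coefficient = 2
x_5 = 3.3333, f(x_5) = 28.031625, coefficient = 2
x_6 = 3.7500, f(x_6) = 42.521082, coefficient = 1

I ≈ (0.416667/2) × 190.050205 = 39.593793
Exact value: 39.030739
Error: 0.563054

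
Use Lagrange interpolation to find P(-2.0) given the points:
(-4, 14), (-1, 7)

Lagrange interpolation formula:
P(x) = Σ yᵢ × Lᵢ(x)
where Lᵢ(x) = Π_{j≠i} (x - xⱼ)/(xᵢ - xⱼ)

L_0(-2.0) = (-2.0 - (-1))/(-4 - (-1)) = 0.333333
L_1(-2.0) = (-2.0 - (-4))/(-1 - (-4)) = 0.666667

P(-2.0) = 14×L_0(-2.0) + 7×L_1(-2.0)
P(-2.0) = 9.333333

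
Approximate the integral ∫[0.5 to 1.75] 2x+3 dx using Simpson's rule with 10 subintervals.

f(x) = 2x+3
a = 0.5, b = 1.75, n = 10
h = (b - a)/n = 0.125000

Simpson's rule: (h/3)[f(x₀) + 4f(x₁) + 2f(x₂) + ... + f(xₙ)]

x_0 = 0.5000, f(x_0) = 4.000000, coefficient = 1
x_1 = 0.6250, f(x_1) = 4.250000, coefficient = 4
x_2 = 0.7500, f(x_2) = 4.500000, coefficient = 2
x_3 = 0.8750, f(x_3) = 4.750000, coefficient = 4
x_4 = 1.0000, f(x_4) = 5.000000, coefficient = 2
x_5 = 1.1250, f(x_5) = 5.250000, coefficient = 4
x_6 = 1.2500, f(x_6) = 5.500000, coefficient = 2
x_7 = 1.3750, f(x_7) = 5.750000, coefficient = 4
x_8 = 1.5000, f(x_8) = 6.000000, coefficient = 2
x_9 = 1.6250, f(x_9) = 6.250000, coefficient = 4
x_10 = 1.7500, f(x_10) = 6.500000, coefficient = 1

I ≈ (0.125000/3) × 157.500000 = 6.562500
Exact value: 6.562500
Error: 0.000000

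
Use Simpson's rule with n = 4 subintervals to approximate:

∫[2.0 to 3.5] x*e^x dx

f(x) = x*e^x
a = 2.0, b = 3.5, n = 4
h = (b - a)/n = 0.375000

Simpson's rule: (h/3)[f(x₀) + 4f(x₁) + 2f(x₂) + ... + f(xₙ)]

x_0 = 2.0000, f(x_0) = 14.778112, coefficient = 1
x_1 = 2.3750, f(x_1) = 25.533656, coefficient = 4
x_2 = 2.7500, f(x_2) = 43.017238, coefficient = 2
x_3 = 3.1250, f(x_3) = 71.124672, coefficient = 4
x_4 = 3.5000, f(x_4) = 115.904082, coefficient = 1

I ≈ (0.375000/3) × 603.349983 = 75.418748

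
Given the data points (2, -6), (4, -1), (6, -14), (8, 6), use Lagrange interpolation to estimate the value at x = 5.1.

Lagrange interpolation formula:
P(x) = Σ yᵢ × Lᵢ(x)
where Lᵢ(x) = Π_{j≠i} (x - xⱼ)/(xᵢ - xⱼ)

L_0(5.1) = (5.1 - 4)/(2 - 4) × (5.1 - 6)/(2 - 6) × (5.1 - 8)/(2 - 8) = -0.059813
L_1(5.1) = (5.1 - 2)/(4 - 2) × (5.1 - 6)/(4 - 6) × (5.1 - 8)/(4 - 8) = 0.505688
L_2(5.1) = (5.1 - 2)/(6 - 2) × (5.1 - 4)/(6 - 4) × (5.1 - 8)/(6 - 8) = 0.618062
L_3(5.1) = (5.1 - 2)/(8 - 2) × (5.1 - 4)/(8 - 4) × (5.1 - 6)/(8 - 6) = -0.063938

P(5.1) = (-6)×L_0(5.1) + (-1)×L_1(5.1) + (-14)×L_2(5.1) + 6×L_3(5.1)
P(5.1) = -9.183312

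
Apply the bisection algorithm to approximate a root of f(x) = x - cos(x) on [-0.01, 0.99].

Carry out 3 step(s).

f(x) = x - cos(x)
Initial interval: [-0.01, 0.99]

Iteration 1:
  c_1 = (-0.010000 + 0.990000)/2 = 0.490000
  f(c_1) = f(0.490000) = -0.392333
  f(a) × f(c) ≥ 0, new interval: [0.490000, 0.990000]
Iteration 2:
  c_2 = (0.490000 + 0.990000)/2 = 0.740000
  f(c_2) = f(0.740000) = 0.001531
  f(a) × f(c) < 0, new interval: [0.490000, 0.740000]
Iteration 3:
  c_3 = (0.490000 + 0.740000)/2 = 0.615000
  f(c_3) = f(0.615000) = -0.201773
  f(a) × f(c) ≥ 0, new interval: [0.615000, 0.740000]

After 3 iteration(s), the approximation is c_3 = 0.615000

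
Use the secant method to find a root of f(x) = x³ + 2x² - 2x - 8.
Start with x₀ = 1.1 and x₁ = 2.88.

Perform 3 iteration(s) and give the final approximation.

f(x) = x³ + 2x² - 2x - 8
x₀ = 1.1, x₁ = 2.88

Secant formula: x_{n+1} = x_n - f(x_n)(x_n - x_{n-1})/(f(x_n) - f(x_{n-1}))

Iteration 1:
  f(1.100000) = -6.449000
  f(2.880000) = 26.716672
  x_2 = 2.880000 - 26.716672×(2.880000 - 1.100000)/(26.716672 - (-6.449000))
       = 1.446118
Iteration 2:
  f(2.880000) = 26.716672
  f(1.446118) = -3.685522
  x_3 = 1.446118 - (-3.685522)×(1.446118 - 2.880000)/(-3.685522 - 26.716672)
       = 1.619941
Iteration 3:
  f(1.446118) = -3.685522
  f(1.619941) = -1.740405
  x_4 = 1.619941 - (-1.740405)×(1.619941 - 1.446118)/(-1.740405 - (-3.685522))
       = 1.775470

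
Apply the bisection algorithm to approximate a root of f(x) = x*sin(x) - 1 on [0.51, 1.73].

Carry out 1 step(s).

f(x) = x*sin(x) - 1
Initial interval: [0.51, 1.73]

Iteration 1:
  c_1 = (0.510000 + 1.730000)/2 = 1.120000
  f(c_1) = f(1.120000) = 0.008112
  f(a) × f(c) < 0, new interval: [0.510000, 1.120000]

After 1 iteration(s), the approximation is c_1 = 1.120000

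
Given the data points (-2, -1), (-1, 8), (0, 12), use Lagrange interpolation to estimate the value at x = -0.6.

Lagrange interpolation formula:
P(x) = Σ yᵢ × Lᵢ(x)
where Lᵢ(x) = Π_{j≠i} (x - xⱼ)/(xᵢ - xⱼ)

L_0(-0.6) = (-0.6 - (-1))/(-2 - (-1)) × (-0.6 - 0)/(-2 - 0) = -0.120000
L_1(-0.6) = (-0.6 - (-2))/(-1 - (-2)) × (-0.6 - 0)/(-1 - 0) = 0.840000
L_2(-0.6) = (-0.6 - (-2))/(0 - (-2)) × (-0.6 - (-1))/(0 - (-1)) = 0.280000

P(-0.6) = (-1)×L_0(-0.6) + 8×L_1(-0.6) + 12×L_2(-0.6)
P(-0.6) = 10.200000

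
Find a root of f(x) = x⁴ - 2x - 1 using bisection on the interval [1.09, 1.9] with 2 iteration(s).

f(x) = x⁴ - 2x - 1
Initial interval: [1.09, 1.9]

Iteration 1:
  c_1 = (1.090000 + 1.900000)/2 = 1.495000
  f(c_1) = f(1.495000) = 1.005337
  f(a) × f(c) < 0, new interval: [1.090000, 1.495000]
Iteration 2:
  c_2 = (1.090000 + 1.495000)/2 = 1.292500
  f(c_2) = f(1.292500) = -0.794242
  f(a) × f(c) ≥ 0, new interval: [1.292500, 1.495000]

After 2 iteration(s), the approximation is c_2 = 1.292500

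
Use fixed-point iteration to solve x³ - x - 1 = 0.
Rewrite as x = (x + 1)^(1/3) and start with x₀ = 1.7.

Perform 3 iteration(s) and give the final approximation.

Equation: x³ - x - 1 = 0
Fixed-point form: x = (x + 1)^(1/3)
x₀ = 1.7

x_1 = g(1.700000) = 1.392477
x_2 = g(1.392477) = 1.337465
x_3 = g(1.337465) = 1.327135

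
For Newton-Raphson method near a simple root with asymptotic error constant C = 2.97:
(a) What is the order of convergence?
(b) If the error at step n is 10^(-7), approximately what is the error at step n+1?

(a) Newton-Raphson has quadratic (order 2) convergence near simple roots.
    This means |e_{n+1}| ≈ C|e_n|².

(b) With |e_n| = 10^(-7) and C = 2.97:
    |e_{n+1}| ≈ 2.97 × (10^(-7))² = 2.97 × 10^(-14)

(a) 2 (quadratic); (b) |e_{n+1}| ≈ 2.970e-14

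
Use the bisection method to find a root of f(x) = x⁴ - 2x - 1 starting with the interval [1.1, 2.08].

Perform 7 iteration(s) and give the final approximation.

f(x) = x⁴ - 2x - 1
Initial interval: [1.1, 2.08]

Iteration 1:
  c_1 = (1.100000 + 2.080000)/2 = 1.590000
  f(c_1) = f(1.590000) = 2.211290
  f(a) × f(c) < 0, new interval: [1.100000, 1.590000]
Iteration 2:
  c_2 = (1.100000 + 1.590000)/2 = 1.345000
  f(c_2) = f(1.345000) = -0.417429
  f(a) × f(c) ≥ 0, new interval: [1.345000, 1.590000]
Iteration 3:
  c_3 = (1.345000 + 1.590000)/2 = 1.467500
  f(c_3) = f(1.467500) = 0.702805
  f(a) × f(c) < 0, new interval: [1.345000, 1.467500]
Iteration 4:
  c_4 = (1.345000 + 1.467500)/2 = 1.406250
  f(c_4) = f(1.406250) = 0.098161
  f(a) × f(c) < 0, new interval: [1.345000, 1.406250]
Iteration 5:
  c_5 = (1.345000 + 1.406250)/2 = 1.375625
  f(c_5) = f(1.375625) = -0.170284
  f(a) × f(c) ≥ 0, new interval: [1.375625, 1.406250]
Iteration 6:
  c_6 = (1.375625 + 1.406250)/2 = 1.390938
  f(c_6) = f(1.390938) = -0.038783
  f(a) × f(c) ≥ 0, new interval: [1.390938, 1.406250]
Iteration 7:
  c_7 = (1.390938 + 1.406250)/2 = 1.398594
  f(c_7) = f(1.398594) = 0.029001
  f(a) × f(c) < 0, new interval: [1.390938, 1.398594]

After 7 iteration(s), the approximation is c_7 = 1.398594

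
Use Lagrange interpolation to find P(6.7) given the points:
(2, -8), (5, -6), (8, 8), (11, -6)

Lagrange interpolation formula:
P(x) = Σ yᵢ × Lᵢ(x)
where Lᵢ(x) = Π_{j≠i} (x - xⱼ)/(xᵢ - xⱼ)

L_0(6.7) = (6.7 - 5)/(2 - 5) × (6.7 - 8)/(2 - 8) × (6.7 - 11)/(2 - 11) = -0.058660
L_1(6.7) = (6.7 - 2)/(5 - 2) × (6.7 - 8)/(5 - 8) × (6.7 - 11)/(5 - 11) = 0.486537
L_2(6.7) = (6.7 - 2)/(8 - 2) × (6.7 - 5)/(8 - 5) × (6.7 - 11)/(8 - 11) = 0.636241
L_3(6.7) = (6.7 - 2)/(11 - 2) × (6.7 - 5)/(11 - 5) × (6.7 - 8)/(11 - 8) = -0.064117

P(6.7) = (-8)×L_0(6.7) + (-6)×L_1(6.7) + 8×L_2(6.7) + (-6)×L_3(6.7)
P(6.7) = 3.024691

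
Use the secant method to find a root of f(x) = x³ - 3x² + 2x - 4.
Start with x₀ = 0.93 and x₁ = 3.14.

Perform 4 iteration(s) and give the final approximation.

f(x) = x³ - 3x² + 2x - 4
x₀ = 0.93, x₁ = 3.14

Secant formula: x_{n+1} = x_n - f(x_n)(x_n - x_{n-1})/(f(x_n) - f(x_{n-1}))

Iteration 1:
  f(0.930000) = -3.930343
  f(3.140000) = 3.660344
  x_2 = 3.140000 - 3.660344×(3.140000 - 0.930000)/(3.660344 - (-3.930343))
       = 2.074305
Iteration 2:
  f(3.140000) = 3.660344
  f(2.074305) = -3.834417
  x_3 = 2.074305 - (-3.834417)×(2.074305 - 3.140000)/(-3.834417 - 3.660344)
       = 2.619528
Iteration 3:
  f(2.074305) = -3.834417
  f(2.619528) = -1.371714
  x_4 = 2.619528 - (-1.371714)×(2.619528 - 2.074305)/(-1.371714 - (-3.834417))
       = 2.923215
Iteration 4:
  f(2.619528) = -1.371714
  f(2.923215) = 1.190289
  x_5 = 2.923215 - 1.190289×(2.923215 - 2.619528)/(1.190289 - (-1.371714))
       = 2.782124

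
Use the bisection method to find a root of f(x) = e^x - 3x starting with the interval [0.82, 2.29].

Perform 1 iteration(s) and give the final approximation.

f(x) = e^x - 3x
Initial interval: [0.82, 2.29]

Iteration 1:
  c_1 = (0.820000 + 2.290000)/2 = 1.555000
  f(c_1) = f(1.555000) = 0.070087
  f(a) × f(c) < 0, new interval: [0.820000, 1.555000]

After 1 iteration(s), the approximation is c_1 = 1.555000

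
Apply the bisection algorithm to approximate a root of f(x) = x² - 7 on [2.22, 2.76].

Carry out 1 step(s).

f(x) = x² - 7
Initial interval: [2.22, 2.76]

Iteration 1:
  c_1 = (2.220000 + 2.760000)/2 = 2.490000
  f(c_1) = f(2.490000) = -0.799900
  f(a) × f(c) ≥ 0, new interval: [2.490000, 2.760000]

After 1 iteration(s), the approximation is c_1 = 2.490000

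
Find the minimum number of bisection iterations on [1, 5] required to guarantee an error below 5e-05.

We need (b-a)/2^n ≤ 5e-05
(5 - 1)/2^n ≤ 5e-05
4/2^n ≤ 5e-05
2^n ≥ 80000
n ≥ log₂(80000) = 16.29
n ≥ 17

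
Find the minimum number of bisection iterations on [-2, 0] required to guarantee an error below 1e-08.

We need (b-a)/2^n ≤ 1e-08
(0 - (-2))/2^n ≤ 1e-08
2/2^n ≤ 1e-08
2^n ≥ 200000000
n ≥ log₂(200000000) = 27.58
n ≥ 28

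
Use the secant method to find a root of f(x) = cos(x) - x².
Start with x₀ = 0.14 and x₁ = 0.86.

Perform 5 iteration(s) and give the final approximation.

f(x) = cos(x) - x²
x₀ = 0.14, x₁ = 0.86

Secant formula: x_{n+1} = x_n - f(x_n)(x_n - x_{n-1})/(f(x_n) - f(x_{n-1}))

Iteration 1:
  f(0.140000) = 0.970616
  f(0.860000) = -0.087163
  x_2 = 0.860000 - (-0.087163)×(0.860000 - 0.140000)/(-0.087163 - 0.970616)
       = 0.800671
Iteration 2:
  f(0.860000) = -0.087163
  f(0.800671) = 0.055151
  x_3 = 0.800671 - 0.055151×(0.800671 - 0.860000)/(0.055151 - (-0.087163))
       = 0.823663
Iteration 3:
  f(0.800671) = 0.055151
  f(0.823663) = 0.001118
  x_4 = 0.823663 - 0.001118×(0.823663 - 0.800671)/(0.001118 - 0.055151)
       = 0.824139
Iteration 4:
  f(0.823663) = 0.001118
  f(0.824139) = -0.000015
  x_5 = 0.824139 - (-0.000015)×(0.824139 - 0.823663)/(-0.000015 - 0.001118)
       = 0.824132
Iteration 5:
  f(0.824139) = -0.000015
  f(0.824132) = 0.000000
  x_6 = 0.824132 - 0.000000×(0.824132 - 0.824139)/(0.000000 - (-0.000015))
       = 0.824132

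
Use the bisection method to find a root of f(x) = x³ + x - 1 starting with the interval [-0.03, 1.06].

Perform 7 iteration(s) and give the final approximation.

f(x) = x³ + x - 1
Initial interval: [-0.03, 1.06]

Iteration 1:
  c_1 = (-0.030000 + 1.060000)/2 = 0.515000
  f(c_1) = f(0.515000) = -0.348409
  f(a) × f(c) ≥ 0, new interval: [0.515000, 1.060000]
Iteration 2:
  c_2 = (0.515000 + 1.060000)/2 = 0.787500
  f(c_2) = f(0.787500) = 0.275873
  f(a) × f(c) < 0, new interval: [0.515000, 0.787500]
Iteration 3:
  c_3 = (0.515000 + 0.787500)/2 = 0.651250
  f(c_3) = f(0.651250) = -0.072538
  f(a) × f(c) ≥ 0, new interval: [0.651250, 0.787500]
Iteration 4:
  c_4 = (0.651250 + 0.787500)/2 = 0.719375
  f(c_4) = f(0.719375) = 0.091652
  f(a) × f(c) < 0, new interval: [0.651250, 0.719375]
Iteration 5:
  c_5 = (0.651250 + 0.719375)/2 = 0.685313
  f(c_5) = f(0.685313) = 0.007172
  f(a) × f(c) < 0, new interval: [0.651250, 0.685313]
Iteration 6:
  c_6 = (0.651250 + 0.685313)/2 = 0.668281
  f(c_6) = f(0.668281) = -0.033264
  f(a) × f(c) ≥ 0, new interval: [0.668281, 0.685313]
Iteration 7:
  c_7 = (0.668281 + 0.685313)/2 = 0.676797
  f(c_7) = f(0.676797) = -0.013194
  f(a) × f(c) ≥ 0, new interval: [0.676797, 0.685313]

After 7 iteration(s), the approximation is c_7 = 0.676797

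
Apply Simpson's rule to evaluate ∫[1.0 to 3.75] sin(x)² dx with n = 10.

f(x) = sin(x)²
a = 1.0, b = 3.75, n = 10
h = (b - a)/n = 0.275000

Simpson's rule: (h/3)[f(x₀) + 4f(x₁) + 2f(x₂) + ... + f(xₙ)]

x_0 = 1.0000, f(x_0) = 0.708073, coefficient = 1
x_1 = 1.2750, f(x_1) = 0.915027, coefficient = 4
x_2 = 1.5500, f(x_2) = 0.999568, coefficient = 2
x_3 = 1.8250, f(x_3) = 0.936760, coefficient = 4
x_4 = 2.1000, f(x_4) = 0.745130, coefficient = 2
x_5 = 2.3750, f(x_5) = 0.481199, coefficient = 4
x_6 = 2.6500, f(x_6) = 0.222813, coefficient = 2
x_7 = 2.9250, f(x_7) = 0.046183, coefficient = 4
x_8 = 3.2000, f(x_8) = 0.003408, coefficient = 2
x_9 = 3.4750, f(x_9) = 0.107102, coefficient = 4
x_10 = 3.7500, f(x_10) = 0.326682, coefficient = 1

I ≈ (0.275000/3) × 14.921679 = 1.367821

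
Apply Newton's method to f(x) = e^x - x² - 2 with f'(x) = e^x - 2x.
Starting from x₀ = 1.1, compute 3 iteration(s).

f(x) = e^x - x² - 2
f'(x) = e^x - 2x
x₀ = 1.1

Newton-Raphson formula: x_{n+1} = x_n - f(x_n)/f'(x_n)

Iteration 1:
  f(1.100000) = -0.205834
  f'(1.100000) = 0.804166
  x_1 = 1.100000 - (-0.205834)/0.804166 = 1.355960
Iteration 2:
  f(1.355960) = 0.041856
  f'(1.355960) = 1.168564
  x_2 = 1.355960 - 0.041856/1.168564 = 1.320141
Iteration 3:
  f(1.320141) = 0.001177
  f'(1.320141) = 1.103667
  x_3 = 1.320141 - 0.001177/1.103667 = 1.319075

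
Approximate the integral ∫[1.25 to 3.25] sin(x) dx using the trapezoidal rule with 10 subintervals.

f(x) = sin(x)
a = 1.25, b = 3.25, n = 10
h = (b - a)/n = 0.200000

Trapezoidal rule: (h/2)[f(x₀) + 2f(x₁) + 2f(x₂) + ... + f(xₙ)]

x_0 = 1.2500, f(x_0) = 0.948985, coefficient = 1
x_1 = 1.4500, f(x_1) = 0.992713, coefficient = 2
x_2 = 1.6500, f(x_2) = 0.996865, coefficient = 2
x_3 = 1.8500, f(x_3) = 0.961275, coefficient = 2
x_4 = 2.0500, f(x_4) = 0.887362, coefficient = 2
x_5 = 2.2500, f(x_5) = 0.778073, coefficient = 2
x_6 = 2.4500, f(x_6) = 0.637765, coefficient = 2
x_7 = 2.6500, f(x_7) = 0.472031, coefficient = 2
x_8 = 2.8500, f(x_8) = 0.287478, coefficient = 2
x_9 = 3.0500, f(x_9) = 0.091465, coefficient = 2
x_10 = 3.2500, f(x_10) = -0.108195, coefficient = 1

I ≈ (0.200000/2) × 13.050843 = 1.305084
Exact value: 1.309452
Error: 0.004368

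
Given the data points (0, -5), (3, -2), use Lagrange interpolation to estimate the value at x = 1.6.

Lagrange interpolation formula:
P(x) = Σ yᵢ × Lᵢ(x)
where Lᵢ(x) = Π_{j≠i} (x - xⱼ)/(xᵢ - xⱼ)

L_0(1.6) = (1.6 - 3)/(0 - 3) = 0.466667
L_1(1.6) = (1.6 - 0)/(3 - 0) = 0.533333

P(1.6) = (-5)×L_0(1.6) + (-2)×L_1(1.6)
P(1.6) = -3.400000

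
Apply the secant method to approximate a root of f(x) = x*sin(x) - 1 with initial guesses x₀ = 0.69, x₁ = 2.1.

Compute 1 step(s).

f(x) = x*sin(x) - 1
x₀ = 0.69, x₁ = 2.1

Secant formula: x_{n+1} = x_n - f(x_n)(x_n - x_{n-1})/(f(x_n) - f(x_{n-1}))

Iteration 1:
  f(0.690000) = -0.560789
  f(2.100000) = 0.812740
  x_2 = 2.100000 - 0.812740×(2.100000 - 0.690000)/(0.812740 - (-0.560789))
       = 1.265680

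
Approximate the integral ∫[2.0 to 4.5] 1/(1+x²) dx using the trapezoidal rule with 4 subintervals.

f(x) = 1/(1+x²)
a = 2.0, b = 4.5, n = 4
h = (b - a)/n = 0.625000

Trapezoidal rule: (h/2)[f(x₀) + 2f(x₁) + 2f(x₂) + ... + f(xₙ)]

x_0 = 2.0000, f(x_0) = 0.200000, coefficient = 1
x_1 = 2.6250, f(x_1) = 0.126733, coefficient = 2
x_2 = 3.2500, f(x_2) = 0.086486, coefficient = 2
x_3 = 3.8750, f(x_3) = 0.062439, coefficient = 2
x_4 = 4.5000, f(x_4) = 0.047059, coefficient = 1

I ≈ (0.625000/2) × 0.798375 = 0.249492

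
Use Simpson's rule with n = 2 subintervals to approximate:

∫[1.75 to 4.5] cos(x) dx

f(x) = cos(x)
a = 1.75, b = 4.5, n = 2
h = (b - a)/n = 1.375000

Simpson's rule: (h/3)[f(x₀) + 4f(x₁) + 2f(x₂) + ... + f(xₙ)]

x_0 = 1.7500, f(x_0) = -0.178246, coefficient = 1
x_1 = 3.1250, f(x_1) = -0.999862, coefficient = 4
x_2 = 4.5000, f(x_2) = -0.210796, coefficient = 1

I ≈ (1.375000/3) × -4.388491 = -2.011392
Exact value: -1.961516
Error: 0.049876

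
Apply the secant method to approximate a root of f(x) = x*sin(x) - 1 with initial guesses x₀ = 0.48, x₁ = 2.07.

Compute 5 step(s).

f(x) = x*sin(x) - 1
x₀ = 0.48, x₁ = 2.07

Secant formula: x_{n+1} = x_n - f(x_n)(x_n - x_{n-1})/(f(x_n) - f(x_{n-1}))

Iteration 1:
  f(0.480000) = -0.778346
  f(2.070000) = 0.817386
  x_2 = 2.070000 - 0.817386×(2.070000 - 0.480000)/(0.817386 - (-0.778346))
       = 1.255550
Iteration 2:
  f(2.070000) = 0.817386
  f(1.255550) = 0.193677
  x_3 = 1.255550 - 0.193677×(1.255550 - 2.070000)/(0.193677 - 0.817386)
       = 1.002644
Iteration 3:
  f(1.255550) = 0.193677
  f(1.002644) = -0.154875
  x_4 = 1.002644 - (-0.154875)×(1.002644 - 1.255550)/(-0.154875 - 0.193677)
       = 1.115020
Iteration 4:
  f(1.002644) = -0.154875
  f(1.115020) = 0.001198
  x_5 = 1.115020 - 0.001198×(1.115020 - 1.002644)/(0.001198 - (-0.154875))
       = 1.114157
Iteration 5:
  f(1.115020) = 0.001198
  f(1.114157) = 0.000000
  x_6 = 1.114157 - 0.000000×(1.114157 - 1.115020)/(0.000000 - 0.001198)
       = 1.114157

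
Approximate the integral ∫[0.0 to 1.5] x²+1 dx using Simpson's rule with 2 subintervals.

f(x) = x²+1
a = 0.0, b = 1.5, n = 2
h = (b - a)/n = 0.750000

Simpson's rule: (h/3)[f(x₀) + 4f(x₁) + 2f(x₂) + ... + f(xₙ)]

x_0 = 0.0000, f(x_0) = 1.000000, coefficient = 1
x_1 = 0.7500, f(x_1) = 1.562500, coefficient = 4
x_2 = 1.5000, f(x_2) = 3.250000, coefficient = 1

I ≈ (0.750000/3) × 10.500000 = 2.625000
Exact value: 2.625000
Error: 0.000000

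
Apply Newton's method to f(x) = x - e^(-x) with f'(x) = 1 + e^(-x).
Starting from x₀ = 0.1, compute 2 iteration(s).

f(x) = x - e^(-x)
f'(x) = 1 + e^(-x)
x₀ = 0.1

Newton-Raphson formula: x_{n+1} = x_n - f(x_n)/f'(x_n)

Iteration 1:
  f(0.100000) = -0.804837
  f'(0.100000) = 1.904837
  x_1 = 0.100000 - (-0.804837)/1.904837 = 0.522523
Iteration 2:
  f(0.522523) = -0.070500
  f'(0.522523) = 1.593023
  x_2 = 0.522523 - (-0.070500)/1.593023 = 0.566778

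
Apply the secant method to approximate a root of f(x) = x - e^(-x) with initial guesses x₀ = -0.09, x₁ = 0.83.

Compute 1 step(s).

f(x) = x - e^(-x)
x₀ = -0.09, x₁ = 0.83

Secant formula: x_{n+1} = x_n - f(x_n)(x_n - x_{n-1})/(f(x_n) - f(x_{n-1}))

Iteration 1:
  f(-0.090000) = -1.184174
  f(0.830000) = 0.393951
  x_2 = 0.830000 - 0.393951×(0.830000 - (-0.090000))/(0.393951 - (-1.184174))
       = 0.600338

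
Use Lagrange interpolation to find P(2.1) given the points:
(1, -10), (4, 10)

Lagrange interpolation formula:
P(x) = Σ yᵢ × Lᵢ(x)
where Lᵢ(x) = Π_{j≠i} (x - xⱼ)/(xᵢ - xⱼ)

L_0(2.1) = (2.1 - 4)/(1 - 4) = 0.633333
L_1(2.1) = (2.1 - 1)/(4 - 1) = 0.366667

P(2.1) = (-10)×L_0(2.1) + 10×L_1(2.1)
P(2.1) = -2.666667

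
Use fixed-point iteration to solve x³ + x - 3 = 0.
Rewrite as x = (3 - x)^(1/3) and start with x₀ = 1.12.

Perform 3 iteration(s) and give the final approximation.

Equation: x³ + x - 3 = 0
Fixed-point form: x = (3 - x)^(1/3)
x₀ = 1.12

x_1 = g(1.120000) = 1.234201
x_2 = g(1.234201) = 1.208687
x_3 = g(1.208687) = 1.214480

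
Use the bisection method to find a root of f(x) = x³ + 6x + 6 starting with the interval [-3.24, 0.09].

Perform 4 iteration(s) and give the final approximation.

f(x) = x³ + 6x + 6
Initial interval: [-3.24, 0.09]

Iteration 1:
  c_1 = (-3.240000 + 0.090000)/2 = -1.575000
  f(c_1) = f(-1.575000) = -7.356984
  f(a) × f(c) ≥ 0, new interval: [-1.575000, 0.090000]
Iteration 2:
  c_2 = (-1.575000 + 0.090000)/2 = -0.742500
  f(c_2) = f(-0.742500) = 1.135655
  f(a) × f(c) < 0, new interval: [-1.575000, -0.742500]
Iteration 3:
  c_3 = (-1.575000 + (-0.742500))/2 = -1.158750
  f(c_3) = f(-1.158750) = -2.508355
  f(a) × f(c) ≥ 0, new interval: [-1.158750, -0.742500]
Iteration 4:
  c_4 = (-1.158750 + (-0.742500))/2 = -0.950625
  f(c_4) = f(-0.950625) = -0.562818
  f(a) × f(c) ≥ 0, new interval: [-0.950625, -0.742500]

After 4 iteration(s), the approximation is c_4 = -0.950625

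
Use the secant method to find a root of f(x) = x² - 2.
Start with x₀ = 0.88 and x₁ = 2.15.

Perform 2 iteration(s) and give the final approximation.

f(x) = x² - 2
x₀ = 0.88, x₁ = 2.15

Secant formula: x_{n+1} = x_n - f(x_n)(x_n - x_{n-1})/(f(x_n) - f(x_{n-1}))

Iteration 1:
  f(0.880000) = -1.225600
  f(2.150000) = 2.622500
  x_2 = 2.150000 - 2.622500×(2.150000 - 0.880000)/(2.622500 - (-1.225600))
       = 1.284488
Iteration 2:
  f(2.150000) = 2.622500
  f(1.284488) = -0.350089
  x_3 = 1.284488 - (-0.350089)×(1.284488 - 2.150000)/(-0.350089 - 2.622500)
       = 1.386422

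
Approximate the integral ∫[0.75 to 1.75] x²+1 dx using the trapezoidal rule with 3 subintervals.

f(x) = x²+1
a = 0.75, b = 1.75, n = 3
h = (b - a)/n = 0.333333

Trapezoidal rule: (h/2)[f(x₀) + 2f(x₁) + 2f(x₂) + ... + f(xₙ)]

x_0 = 0.7500, f(x_0) = 1.562500, coefficient = 1
x_1 = 1.0833, f(x_1) = 2.173611, coefficient = 2
x_2 = 1.4167, f(x_2) = 3.006944, coefficient = 2
x_3 = 1.7500, f(x_3) = 4.062500, coefficient = 1

I ≈ (0.333333/2) × 15.986111 = 2.664352
Exact value: 2.645833
Error: 0.018519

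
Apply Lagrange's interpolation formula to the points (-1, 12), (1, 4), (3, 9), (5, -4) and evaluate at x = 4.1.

Lagrange interpolation formula:
P(x) = Σ yᵢ × Lᵢ(x)
where Lᵢ(x) = Π_{j≠i} (x - xⱼ)/(xᵢ - xⱼ)

L_0(4.1) = (4.1 - 1)/(-1 - 1) × (4.1 - 3)/(-1 - 3) × (4.1 - 5)/(-1 - 5) = 0.063937
L_1(4.1) = (4.1 - (-1))/(1 - (-1)) × (4.1 - 3)/(1 - 3) × (4.1 - 5)/(1 - 5) = -0.315562
L_2(4.1) = (4.1 - (-1))/(3 - (-1)) × (4.1 - 1)/(3 - 1) × (4.1 - 5)/(3 - 5) = 0.889313
L_3(4.1) = (4.1 - (-1))/(5 - (-1)) × (4.1 - 1)/(5 - 1) × (4.1 - 3)/(5 - 3) = 0.362312

P(4.1) = 12×L_0(4.1) + 4×L_1(4.1) + 9×L_2(4.1) + (-4)×L_3(4.1)
P(4.1) = 6.059563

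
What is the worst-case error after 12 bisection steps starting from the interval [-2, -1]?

Bisection error bound: |error| ≤ (b-a)/2^n
|error| ≤ (-1 - (-2))/2^12 = 1/2^12
|error| ≤ 0.0002441406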